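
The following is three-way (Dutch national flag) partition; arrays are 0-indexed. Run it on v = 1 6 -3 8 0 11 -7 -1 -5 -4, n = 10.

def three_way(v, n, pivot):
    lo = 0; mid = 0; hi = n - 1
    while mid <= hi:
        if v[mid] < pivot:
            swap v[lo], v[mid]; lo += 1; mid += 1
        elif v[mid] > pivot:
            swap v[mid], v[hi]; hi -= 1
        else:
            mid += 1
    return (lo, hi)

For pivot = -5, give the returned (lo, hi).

(1, 1)

lo=0 mid=0 hi=9
1>-5: swap(0,9), hi=8 ⇒ -4 6 -3 8 0 11 -7 -1 -5 1
-4>-5: swap(0,8), hi=7 ⇒ -5 6 -3 8 0 11 -7 -1 -4 1
-5=-5: mid=1
6>-5: swap(1,7), hi=6 ⇒ -5 -1 -3 8 0 11 -7 6 -4 1
-1>-5: swap(1,6), hi=5 ⇒ -5 -7 -3 8 0 11 -1 6 -4 1
-7<-5: swap(0,1), lo=1 mid=2 ⇒ -7 -5 -3 8 0 11 -1 6 -4 1
-3>-5: swap(2,5), hi=4 ⇒ -7 -5 11 8 0 -3 -1 6 -4 1
11>-5: swap(2,4), hi=3 ⇒ -7 -5 0 8 11 -3 -1 6 -4 1
0>-5: swap(2,3), hi=2 ⇒ -7 -5 8 0 11 -3 -1 6 -4 1
8>-5: swap(2,2), hi=1 ⇒ -7 -5 8 0 11 -3 -1 6 -4 1
done. lo=1 hi=1; v=-7 -5 8 0 11 -3 -1 6 -4 1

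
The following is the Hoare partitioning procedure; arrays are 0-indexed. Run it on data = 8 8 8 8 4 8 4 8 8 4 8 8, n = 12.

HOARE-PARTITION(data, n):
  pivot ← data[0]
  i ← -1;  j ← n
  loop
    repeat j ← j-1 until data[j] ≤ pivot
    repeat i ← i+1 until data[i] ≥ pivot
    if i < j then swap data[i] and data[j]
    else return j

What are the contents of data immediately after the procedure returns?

pivot=8
j stops at 11 (8), i stops at 0 (8); swap ⇒ 8 8 8 8 4 8 4 8 8 4 8 8
j stops at 10 (8), i stops at 1 (8); swap ⇒ 8 8 8 8 4 8 4 8 8 4 8 8
j stops at 9 (4), i stops at 2 (8); swap ⇒ 8 8 4 8 4 8 4 8 8 8 8 8
j stops at 8 (8), i stops at 3 (8); swap ⇒ 8 8 4 8 4 8 4 8 8 8 8 8
j stops at 7 (8), i stops at 5 (8); swap ⇒ 8 8 4 8 4 8 4 8 8 8 8 8
j stops at 6, i stops at 7; i≥j ⇒ return 6. data=8 8 4 8 4 8 4 8 8 8 8 8

8 8 4 8 4 8 4 8 8 8 8 8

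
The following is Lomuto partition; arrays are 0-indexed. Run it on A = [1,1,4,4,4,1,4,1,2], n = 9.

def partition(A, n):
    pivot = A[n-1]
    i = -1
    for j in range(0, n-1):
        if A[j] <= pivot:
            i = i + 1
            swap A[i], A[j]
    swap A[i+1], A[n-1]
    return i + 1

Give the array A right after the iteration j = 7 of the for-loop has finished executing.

[1,1,1,1,4,4,4,4,2]

pivot=2, i=-1
j=0: 1≤2, i=0, swap(0,0) ⇒ [1,1,4,4,4,1,4,1,2]
j=1: 1≤2, i=1, swap(1,1) ⇒ [1,1,4,4,4,1,4,1,2]
j=2: 4>2, skip
j=3: 4>2, skip
j=4: 4>2, skip
j=5: 1≤2, i=2, swap(2,5) ⇒ [1,1,1,4,4,4,4,1,2]
j=6: 4>2, skip
j=7: 1≤2, i=3, swap(3,7) ⇒ [1,1,1,1,4,4,4,4,2]
(after j=7) A = [1,1,1,1,4,4,4,4,2]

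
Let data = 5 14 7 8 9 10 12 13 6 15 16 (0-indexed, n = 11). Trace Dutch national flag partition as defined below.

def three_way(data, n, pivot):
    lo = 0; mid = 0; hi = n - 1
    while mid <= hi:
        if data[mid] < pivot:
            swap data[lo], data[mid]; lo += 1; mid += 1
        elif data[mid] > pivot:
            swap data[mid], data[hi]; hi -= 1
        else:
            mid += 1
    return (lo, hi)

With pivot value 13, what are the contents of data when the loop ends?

5 6 7 8 9 10 12 13 15 16 14

lo=0 mid=0 hi=10
5<13: swap(0,0), lo=1 mid=1 ⇒ 5 14 7 8 9 10 12 13 6 15 16
14>13: swap(1,10), hi=9 ⇒ 5 16 7 8 9 10 12 13 6 15 14
16>13: swap(1,9), hi=8 ⇒ 5 15 7 8 9 10 12 13 6 16 14
15>13: swap(1,8), hi=7 ⇒ 5 6 7 8 9 10 12 13 15 16 14
6<13: swap(1,1), lo=2 mid=2 ⇒ 5 6 7 8 9 10 12 13 15 16 14
7<13: swap(2,2), lo=3 mid=3 ⇒ 5 6 7 8 9 10 12 13 15 16 14
8<13: swap(3,3), lo=4 mid=4 ⇒ 5 6 7 8 9 10 12 13 15 16 14
9<13: swap(4,4), lo=5 mid=5 ⇒ 5 6 7 8 9 10 12 13 15 16 14
10<13: swap(5,5), lo=6 mid=6 ⇒ 5 6 7 8 9 10 12 13 15 16 14
12<13: swap(6,6), lo=7 mid=7 ⇒ 5 6 7 8 9 10 12 13 15 16 14
13=13: mid=8
done. lo=7 hi=7; data=5 6 7 8 9 10 12 13 15 16 14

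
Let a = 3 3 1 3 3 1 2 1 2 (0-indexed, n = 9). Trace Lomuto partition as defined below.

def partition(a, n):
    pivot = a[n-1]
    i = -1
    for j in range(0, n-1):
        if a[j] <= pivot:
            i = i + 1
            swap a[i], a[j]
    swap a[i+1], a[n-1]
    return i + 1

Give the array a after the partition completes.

pivot=2, i=-1
j=0: 3>2, skip
j=1: 3>2, skip
j=2: 1≤2, i=0, swap(0,2) ⇒ 1 3 3 3 3 1 2 1 2
j=3: 3>2, skip
j=4: 3>2, skip
j=5: 1≤2, i=1, swap(1,5) ⇒ 1 1 3 3 3 3 2 1 2
j=6: 2≤2, i=2, swap(2,6) ⇒ 1 1 2 3 3 3 3 1 2
j=7: 1≤2, i=3, swap(3,7) ⇒ 1 1 2 1 3 3 3 3 2
swap(4,8) ⇒ 1 1 2 1 2 3 3 3 3; return 4

1 1 2 1 2 3 3 3 3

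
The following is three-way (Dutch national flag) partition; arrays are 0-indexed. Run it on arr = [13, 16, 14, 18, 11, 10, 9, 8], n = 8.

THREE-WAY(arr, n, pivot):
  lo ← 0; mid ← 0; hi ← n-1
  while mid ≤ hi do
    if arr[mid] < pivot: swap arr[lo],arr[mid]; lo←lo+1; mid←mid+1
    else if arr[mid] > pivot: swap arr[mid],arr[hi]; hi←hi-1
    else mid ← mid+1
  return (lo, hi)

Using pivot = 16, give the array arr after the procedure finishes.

pivot = 16; lo=0, mid=0, hi=7
arr[mid]=13<16: swap arr[0],arr[0]; lo=1,mid=1 → [13, 16, 14, 18, 11, 10, 9, 8]
arr[mid]=16=16: mid=2
arr[mid]=14<16: swap arr[1],arr[2]; lo=2,mid=3 → [13, 14, 16, 18, 11, 10, 9, 8]
arr[mid]=18>16: swap arr[3],arr[7]; hi=6 → [13, 14, 16, 8, 11, 10, 9, 18]
arr[mid]=8<16: swap arr[2],arr[3]; lo=3,mid=4 → [13, 14, 8, 16, 11, 10, 9, 18]
arr[mid]=11<16: swap arr[3],arr[4]; lo=4,mid=5 → [13, 14, 8, 11, 16, 10, 9, 18]
arr[mid]=10<16: swap arr[4],arr[5]; lo=5,mid=6 → [13, 14, 8, 11, 10, 16, 9, 18]
arr[mid]=9<16: swap arr[5],arr[6]; lo=6,mid=7 → [13, 14, 8, 11, 10, 9, 16, 18]
end: lo=6, hi=6; arr = [13, 14, 8, 11, 10, 9, 16, 18]

[13, 14, 8, 11, 10, 9, 16, 18]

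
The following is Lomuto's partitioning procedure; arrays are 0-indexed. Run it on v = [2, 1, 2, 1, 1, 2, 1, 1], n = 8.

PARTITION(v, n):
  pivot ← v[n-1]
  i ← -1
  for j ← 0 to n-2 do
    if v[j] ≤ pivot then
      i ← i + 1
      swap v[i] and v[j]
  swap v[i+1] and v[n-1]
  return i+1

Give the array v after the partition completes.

[1, 1, 1, 1, 1, 2, 2, 2]

pivot = v[7] = 1; i = -1
j=0: v[0]=2 > 1 → no swap
j=1: v[1]=1 ≤ 1 → i=0, swap v[0],v[1] → [1, 2, 2, 1, 1, 2, 1, 1]
j=2: v[2]=2 > 1 → no swap
j=3: v[3]=1 ≤ 1 → i=1, swap v[1],v[3] → [1, 1, 2, 2, 1, 2, 1, 1]
j=4: v[4]=1 ≤ 1 → i=2, swap v[2],v[4] → [1, 1, 1, 2, 2, 2, 1, 1]
j=5: v[5]=2 > 1 → no swap
j=6: v[6]=1 ≤ 1 → i=3, swap v[3],v[6] → [1, 1, 1, 1, 2, 2, 2, 1]
final swap v[4],v[7] → [1, 1, 1, 1, 1, 2, 2, 2]; return 4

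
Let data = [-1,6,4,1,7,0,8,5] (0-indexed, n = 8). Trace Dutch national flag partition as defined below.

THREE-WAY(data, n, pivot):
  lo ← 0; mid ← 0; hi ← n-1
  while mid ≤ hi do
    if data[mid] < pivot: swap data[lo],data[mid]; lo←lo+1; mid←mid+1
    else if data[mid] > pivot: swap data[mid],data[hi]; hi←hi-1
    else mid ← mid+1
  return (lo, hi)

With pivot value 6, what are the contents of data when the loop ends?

pivot = 6; lo=0, mid=0, hi=7
data[mid]=-1<6: swap data[0],data[0]; lo=1,mid=1 → [-1,6,4,1,7,0,8,5]
data[mid]=6=6: mid=2
data[mid]=4<6: swap data[1],data[2]; lo=2,mid=3 → [-1,4,6,1,7,0,8,5]
data[mid]=1<6: swap data[2],data[3]; lo=3,mid=4 → [-1,4,1,6,7,0,8,5]
data[mid]=7>6: swap data[4],data[7]; hi=6 → [-1,4,1,6,5,0,8,7]
data[mid]=5<6: swap data[3],data[4]; lo=4,mid=5 → [-1,4,1,5,6,0,8,7]
data[mid]=0<6: swap data[4],data[5]; lo=5,mid=6 → [-1,4,1,5,0,6,8,7]
data[mid]=8>6: swap data[6],data[6]; hi=5 → [-1,4,1,5,0,6,8,7]
end: lo=5, hi=5; data = [-1,4,1,5,0,6,8,7]

[-1,4,1,5,0,6,8,7]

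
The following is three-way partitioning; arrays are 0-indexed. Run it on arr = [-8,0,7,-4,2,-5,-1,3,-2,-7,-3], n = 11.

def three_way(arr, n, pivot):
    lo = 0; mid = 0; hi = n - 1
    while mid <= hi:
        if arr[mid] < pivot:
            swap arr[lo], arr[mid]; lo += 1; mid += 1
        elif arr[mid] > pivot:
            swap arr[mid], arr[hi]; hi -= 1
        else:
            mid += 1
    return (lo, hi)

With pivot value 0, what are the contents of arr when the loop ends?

pivot = 0; lo=0, mid=0, hi=10
arr[mid]=-8<0: swap arr[0],arr[0]; lo=1,mid=1 → [-8,0,7,-4,2,-5,-1,3,-2,-7,-3]
arr[mid]=0=0: mid=2
arr[mid]=7>0: swap arr[2],arr[10]; hi=9 → [-8,0,-3,-4,2,-5,-1,3,-2,-7,7]
arr[mid]=-3<0: swap arr[1],arr[2]; lo=2,mid=3 → [-8,-3,0,-4,2,-5,-1,3,-2,-7,7]
arr[mid]=-4<0: swap arr[2],arr[3]; lo=3,mid=4 → [-8,-3,-4,0,2,-5,-1,3,-2,-7,7]
arr[mid]=2>0: swap arr[4],arr[9]; hi=8 → [-8,-3,-4,0,-7,-5,-1,3,-2,2,7]
arr[mid]=-7<0: swap arr[3],arr[4]; lo=4,mid=5 → [-8,-3,-4,-7,0,-5,-1,3,-2,2,7]
arr[mid]=-5<0: swap arr[4],arr[5]; lo=5,mid=6 → [-8,-3,-4,-7,-5,0,-1,3,-2,2,7]
arr[mid]=-1<0: swap arr[5],arr[6]; lo=6,mid=7 → [-8,-3,-4,-7,-5,-1,0,3,-2,2,7]
arr[mid]=3>0: swap arr[7],arr[8]; hi=7 → [-8,-3,-4,-7,-5,-1,0,-2,3,2,7]
arr[mid]=-2<0: swap arr[6],arr[7]; lo=7,mid=8 → [-8,-3,-4,-7,-5,-1,-2,0,3,2,7]
end: lo=7, hi=7; arr = [-8,-3,-4,-7,-5,-1,-2,0,3,2,7]

[-8,-3,-4,-7,-5,-1,-2,0,3,2,7]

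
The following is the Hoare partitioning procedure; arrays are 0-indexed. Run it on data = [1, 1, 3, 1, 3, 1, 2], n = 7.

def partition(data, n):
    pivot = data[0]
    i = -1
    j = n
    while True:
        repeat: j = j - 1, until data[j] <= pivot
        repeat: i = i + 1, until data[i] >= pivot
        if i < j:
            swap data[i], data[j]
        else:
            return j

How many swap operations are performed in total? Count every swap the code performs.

2

pivot = data[0] = 1; i = -1, j = 7
j→5 (data[5]=1≤1), i→0 (data[0]=1≥1); i<j, swap → [1, 1, 3, 1, 3, 1, 2]
j→3 (data[3]=1≤1), i→1 (data[1]=1≥1); i<j, swap → [1, 1, 3, 1, 3, 1, 2]
j→1, i→2; i≥j, return j=1. data = [1, 1, 3, 1, 3, 1, 2]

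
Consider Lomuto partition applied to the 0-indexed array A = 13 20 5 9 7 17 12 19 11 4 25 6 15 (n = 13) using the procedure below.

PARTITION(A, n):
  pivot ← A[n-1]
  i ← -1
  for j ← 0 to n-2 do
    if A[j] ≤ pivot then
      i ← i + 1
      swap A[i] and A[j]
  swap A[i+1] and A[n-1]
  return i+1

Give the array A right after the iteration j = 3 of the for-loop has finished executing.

13 5 9 20 7 17 12 19 11 4 25 6 15

pivot=15, i=-1
j=0: 13≤15, i=0, swap(0,0) ⇒ 13 20 5 9 7 17 12 19 11 4 25 6 15
j=1: 20>15, skip
j=2: 5≤15, i=1, swap(1,2) ⇒ 13 5 20 9 7 17 12 19 11 4 25 6 15
j=3: 9≤15, i=2, swap(2,3) ⇒ 13 5 9 20 7 17 12 19 11 4 25 6 15
(after j=3) A = 13 5 9 20 7 17 12 19 11 4 25 6 15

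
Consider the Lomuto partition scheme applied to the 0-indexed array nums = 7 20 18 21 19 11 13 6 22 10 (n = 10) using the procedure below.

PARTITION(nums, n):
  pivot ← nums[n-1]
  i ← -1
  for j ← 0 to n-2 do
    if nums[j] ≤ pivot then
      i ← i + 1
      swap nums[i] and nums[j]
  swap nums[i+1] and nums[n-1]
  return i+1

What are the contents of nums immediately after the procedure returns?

7 6 10 21 19 11 13 20 22 18

pivot = nums[9] = 10; i = -1
j=0: nums[0]=7 ≤ 10 → i=0, swap nums[0],nums[0] (no change) → 7 20 18 21 19 11 13 6 22 10
j=1: nums[1]=20 > 10 → no swap
j=2: nums[2]=18 > 10 → no swap
j=3: nums[3]=21 > 10 → no swap
j=4: nums[4]=19 > 10 → no swap
j=5: nums[5]=11 > 10 → no swap
j=6: nums[6]=13 > 10 → no swap
j=7: nums[7]=6 ≤ 10 → i=1, swap nums[1],nums[7] → 7 6 18 21 19 11 13 20 22 10
j=8: nums[8]=22 > 10 → no swap
final swap nums[2],nums[9] → 7 6 10 21 19 11 13 20 22 18; return 2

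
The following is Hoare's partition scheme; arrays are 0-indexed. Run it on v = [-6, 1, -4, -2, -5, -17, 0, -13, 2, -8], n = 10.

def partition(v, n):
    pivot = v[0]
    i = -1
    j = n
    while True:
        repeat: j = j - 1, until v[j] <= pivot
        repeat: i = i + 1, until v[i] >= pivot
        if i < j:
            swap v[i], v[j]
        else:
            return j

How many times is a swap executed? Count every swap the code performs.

pivot=-6
j stops at 9 (-8), i stops at 0 (-6); swap ⇒ [-8, 1, -4, -2, -5, -17, 0, -13, 2, -6]
j stops at 7 (-13), i stops at 1 (1); swap ⇒ [-8, -13, -4, -2, -5, -17, 0, 1, 2, -6]
j stops at 5 (-17), i stops at 2 (-4); swap ⇒ [-8, -13, -17, -2, -5, -4, 0, 1, 2, -6]
j stops at 2, i stops at 3; i≥j ⇒ return 2. v=[-8, -13, -17, -2, -5, -4, 0, 1, 2, -6]

3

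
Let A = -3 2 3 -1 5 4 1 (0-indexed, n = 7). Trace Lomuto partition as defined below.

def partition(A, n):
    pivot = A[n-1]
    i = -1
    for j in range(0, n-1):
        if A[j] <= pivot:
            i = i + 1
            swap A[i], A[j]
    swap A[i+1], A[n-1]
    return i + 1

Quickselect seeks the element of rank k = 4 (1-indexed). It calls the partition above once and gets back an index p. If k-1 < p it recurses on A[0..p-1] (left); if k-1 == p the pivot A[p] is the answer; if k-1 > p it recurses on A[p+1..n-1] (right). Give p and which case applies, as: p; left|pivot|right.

pivot = A[6] = 1; i = -1
j=0: A[0]=-3 ≤ 1 → i=0, swap A[0],A[0] (no change) → -3 2 3 -1 5 4 1
j=1: A[1]=2 > 1 → no swap
j=2: A[2]=3 > 1 → no swap
j=3: A[3]=-1 ≤ 1 → i=1, swap A[1],A[3] → -3 -1 3 2 5 4 1
j=4: A[4]=5 > 1 → no swap
j=5: A[5]=4 > 1 → no swap
final swap A[2],A[6] → -3 -1 1 2 5 4 3; return 2
p = 2; k-1 = 3 > 2 ⇒ right

2; right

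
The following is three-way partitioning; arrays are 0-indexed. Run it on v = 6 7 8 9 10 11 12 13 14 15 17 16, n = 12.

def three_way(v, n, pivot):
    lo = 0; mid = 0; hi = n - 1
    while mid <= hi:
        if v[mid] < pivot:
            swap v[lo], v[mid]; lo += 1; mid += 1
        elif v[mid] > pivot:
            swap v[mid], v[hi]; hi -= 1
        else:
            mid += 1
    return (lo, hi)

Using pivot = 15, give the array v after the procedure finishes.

pivot = 15; lo=0, mid=0, hi=11
v[mid]=6<15: swap v[0],v[0]; lo=1,mid=1 → 6 7 8 9 10 11 12 13 14 15 17 16
v[mid]=7<15: swap v[1],v[1]; lo=2,mid=2 → 6 7 8 9 10 11 12 13 14 15 17 16
v[mid]=8<15: swap v[2],v[2]; lo=3,mid=3 → 6 7 8 9 10 11 12 13 14 15 17 16
v[mid]=9<15: swap v[3],v[3]; lo=4,mid=4 → 6 7 8 9 10 11 12 13 14 15 17 16
v[mid]=10<15: swap v[4],v[4]; lo=5,mid=5 → 6 7 8 9 10 11 12 13 14 15 17 16
v[mid]=11<15: swap v[5],v[5]; lo=6,mid=6 → 6 7 8 9 10 11 12 13 14 15 17 16
v[mid]=12<15: swap v[6],v[6]; lo=7,mid=7 → 6 7 8 9 10 11 12 13 14 15 17 16
v[mid]=13<15: swap v[7],v[7]; lo=8,mid=8 → 6 7 8 9 10 11 12 13 14 15 17 16
v[mid]=14<15: swap v[8],v[8]; lo=9,mid=9 → 6 7 8 9 10 11 12 13 14 15 17 16
v[mid]=15=15: mid=10
v[mid]=17>15: swap v[10],v[11]; hi=10 → 6 7 8 9 10 11 12 13 14 15 16 17
v[mid]=16>15: swap v[10],v[10]; hi=9 → 6 7 8 9 10 11 12 13 14 15 16 17
end: lo=9, hi=9; v = 6 7 8 9 10 11 12 13 14 15 16 17

6 7 8 9 10 11 12 13 14 15 16 17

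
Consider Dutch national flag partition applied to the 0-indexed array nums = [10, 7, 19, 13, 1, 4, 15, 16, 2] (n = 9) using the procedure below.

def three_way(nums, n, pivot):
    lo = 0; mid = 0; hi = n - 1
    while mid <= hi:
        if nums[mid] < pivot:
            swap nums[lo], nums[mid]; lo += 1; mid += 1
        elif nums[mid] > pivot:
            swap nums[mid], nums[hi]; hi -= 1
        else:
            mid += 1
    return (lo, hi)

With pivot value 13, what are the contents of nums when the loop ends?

[10, 7, 2, 1, 4, 13, 16, 15, 19]

pivot = 13; lo=0, mid=0, hi=8
nums[mid]=10<13: swap nums[0],nums[0]; lo=1,mid=1 → [10, 7, 19, 13, 1, 4, 15, 16, 2]
nums[mid]=7<13: swap nums[1],nums[1]; lo=2,mid=2 → [10, 7, 19, 13, 1, 4, 15, 16, 2]
nums[mid]=19>13: swap nums[2],nums[8]; hi=7 → [10, 7, 2, 13, 1, 4, 15, 16, 19]
nums[mid]=2<13: swap nums[2],nums[2]; lo=3,mid=3 → [10, 7, 2, 13, 1, 4, 15, 16, 19]
nums[mid]=13=13: mid=4
nums[mid]=1<13: swap nums[3],nums[4]; lo=4,mid=5 → [10, 7, 2, 1, 13, 4, 15, 16, 19]
nums[mid]=4<13: swap nums[4],nums[5]; lo=5,mid=6 → [10, 7, 2, 1, 4, 13, 15, 16, 19]
nums[mid]=15>13: swap nums[6],nums[7]; hi=6 → [10, 7, 2, 1, 4, 13, 16, 15, 19]
nums[mid]=16>13: swap nums[6],nums[6]; hi=5 → [10, 7, 2, 1, 4, 13, 16, 15, 19]
end: lo=5, hi=5; nums = [10, 7, 2, 1, 4, 13, 16, 15, 19]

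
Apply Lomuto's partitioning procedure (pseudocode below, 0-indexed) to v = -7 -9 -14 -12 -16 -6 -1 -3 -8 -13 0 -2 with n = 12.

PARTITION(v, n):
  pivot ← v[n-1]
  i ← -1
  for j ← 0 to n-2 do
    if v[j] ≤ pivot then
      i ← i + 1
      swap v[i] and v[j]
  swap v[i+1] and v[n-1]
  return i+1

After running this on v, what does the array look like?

-7 -9 -14 -12 -16 -6 -3 -8 -13 -2 0 -1

pivot = v[11] = -2; i = -1
j=0: v[0]=-7 ≤ -2 → i=0, swap v[0],v[0] (no change) → -7 -9 -14 -12 -16 -6 -1 -3 -8 -13 0 -2
j=1: v[1]=-9 ≤ -2 → i=1, swap v[1],v[1] (no change) → -7 -9 -14 -12 -16 -6 -1 -3 -8 -13 0 -2
j=2: v[2]=-14 ≤ -2 → i=2, swap v[2],v[2] (no change) → -7 -9 -14 -12 -16 -6 -1 -3 -8 -13 0 -2
j=3: v[3]=-12 ≤ -2 → i=3, swap v[3],v[3] (no change) → -7 -9 -14 -12 -16 -6 -1 -3 -8 -13 0 -2
j=4: v[4]=-16 ≤ -2 → i=4, swap v[4],v[4] (no change) → -7 -9 -14 -12 -16 -6 -1 -3 -8 -13 0 -2
j=5: v[5]=-6 ≤ -2 → i=5, swap v[5],v[5] (no change) → -7 -9 -14 -12 -16 -6 -1 -3 -8 -13 0 -2
j=6: v[6]=-1 > -2 → no swap
j=7: v[7]=-3 ≤ -2 → i=6, swap v[6],v[7] → -7 -9 -14 -12 -16 -6 -3 -1 -8 -13 0 -2
j=8: v[8]=-8 ≤ -2 → i=7, swap v[7],v[8] → -7 -9 -14 -12 -16 -6 -3 -8 -1 -13 0 -2
j=9: v[9]=-13 ≤ -2 → i=8, swap v[8],v[9] → -7 -9 -14 -12 -16 -6 -3 -8 -13 -1 0 -2
j=10: v[10]=0 > -2 → no swap
final swap v[9],v[11] → -7 -9 -14 -12 -16 -6 -3 -8 -13 -2 0 -1; return 9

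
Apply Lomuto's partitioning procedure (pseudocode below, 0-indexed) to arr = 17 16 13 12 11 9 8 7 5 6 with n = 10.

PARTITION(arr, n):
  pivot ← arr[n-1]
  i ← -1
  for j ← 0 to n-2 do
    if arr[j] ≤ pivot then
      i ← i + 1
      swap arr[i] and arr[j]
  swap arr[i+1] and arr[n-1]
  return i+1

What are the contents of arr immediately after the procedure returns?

pivot=6, i=-1
j=0: 17>6, skip
j=1: 16>6, skip
j=2: 13>6, skip
j=3: 12>6, skip
j=4: 11>6, skip
j=5: 9>6, skip
j=6: 8>6, skip
j=7: 7>6, skip
j=8: 5≤6, i=0, swap(0,8) ⇒ 5 16 13 12 11 9 8 7 17 6
swap(1,9) ⇒ 5 6 13 12 11 9 8 7 17 16; return 1

5 6 13 12 11 9 8 7 17 16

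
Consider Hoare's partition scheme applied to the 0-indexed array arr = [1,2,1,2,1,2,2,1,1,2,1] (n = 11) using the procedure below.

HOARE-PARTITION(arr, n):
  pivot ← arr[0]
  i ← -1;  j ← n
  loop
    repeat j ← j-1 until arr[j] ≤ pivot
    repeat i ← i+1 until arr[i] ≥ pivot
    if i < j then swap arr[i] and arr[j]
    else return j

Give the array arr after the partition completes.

pivot = arr[0] = 1; i = -1, j = 11
j→10 (arr[10]=1≤1), i→0 (arr[0]=1≥1); i<j, swap → [1,2,1,2,1,2,2,1,1,2,1]
j→8 (arr[8]=1≤1), i→1 (arr[1]=2≥1); i<j, swap → [1,1,1,2,1,2,2,1,2,2,1]
j→7 (arr[7]=1≤1), i→2 (arr[2]=1≥1); i<j, swap → [1,1,1,2,1,2,2,1,2,2,1]
j→4 (arr[4]=1≤1), i→3 (arr[3]=2≥1); i<j, swap → [1,1,1,1,2,2,2,1,2,2,1]
j→3, i→4; i≥j, return j=3. arr = [1,1,1,1,2,2,2,1,2,2,1]

[1,1,1,1,2,2,2,1,2,2,1]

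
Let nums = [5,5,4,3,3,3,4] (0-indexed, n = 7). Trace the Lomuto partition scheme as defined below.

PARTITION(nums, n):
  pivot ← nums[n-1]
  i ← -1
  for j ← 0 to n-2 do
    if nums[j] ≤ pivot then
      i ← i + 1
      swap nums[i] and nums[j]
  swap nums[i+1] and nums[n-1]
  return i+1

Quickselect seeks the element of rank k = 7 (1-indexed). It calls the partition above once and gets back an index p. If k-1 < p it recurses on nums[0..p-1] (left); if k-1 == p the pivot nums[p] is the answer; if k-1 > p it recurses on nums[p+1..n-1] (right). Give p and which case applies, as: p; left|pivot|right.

4; right

pivot = nums[6] = 4; i = -1
j=0: nums[0]=5 > 4 → no swap
j=1: nums[1]=5 > 4 → no swap
j=2: nums[2]=4 ≤ 4 → i=0, swap nums[0],nums[2] → [4,5,5,3,3,3,4]
j=3: nums[3]=3 ≤ 4 → i=1, swap nums[1],nums[3] → [4,3,5,5,3,3,4]
j=4: nums[4]=3 ≤ 4 → i=2, swap nums[2],nums[4] → [4,3,3,5,5,3,4]
j=5: nums[5]=3 ≤ 4 → i=3, swap nums[3],nums[5] → [4,3,3,3,5,5,4]
final swap nums[4],nums[6] → [4,3,3,3,4,5,5]; return 4
p = 4; k-1 = 6 > 4 ⇒ right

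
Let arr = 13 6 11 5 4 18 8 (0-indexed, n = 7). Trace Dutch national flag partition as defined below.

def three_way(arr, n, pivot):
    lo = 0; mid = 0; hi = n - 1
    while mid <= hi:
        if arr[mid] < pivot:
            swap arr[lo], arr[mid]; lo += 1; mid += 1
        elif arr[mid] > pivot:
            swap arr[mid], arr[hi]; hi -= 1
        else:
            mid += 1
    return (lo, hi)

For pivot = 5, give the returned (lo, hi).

lo=0 mid=0 hi=6
13>5: swap(0,6), hi=5 ⇒ 8 6 11 5 4 18 13
8>5: swap(0,5), hi=4 ⇒ 18 6 11 5 4 8 13
18>5: swap(0,4), hi=3 ⇒ 4 6 11 5 18 8 13
4<5: swap(0,0), lo=1 mid=1 ⇒ 4 6 11 5 18 8 13
6>5: swap(1,3), hi=2 ⇒ 4 5 11 6 18 8 13
5=5: mid=2
11>5: swap(2,2), hi=1 ⇒ 4 5 11 6 18 8 13
done. lo=1 hi=1; arr=4 5 11 6 18 8 13

(1, 1)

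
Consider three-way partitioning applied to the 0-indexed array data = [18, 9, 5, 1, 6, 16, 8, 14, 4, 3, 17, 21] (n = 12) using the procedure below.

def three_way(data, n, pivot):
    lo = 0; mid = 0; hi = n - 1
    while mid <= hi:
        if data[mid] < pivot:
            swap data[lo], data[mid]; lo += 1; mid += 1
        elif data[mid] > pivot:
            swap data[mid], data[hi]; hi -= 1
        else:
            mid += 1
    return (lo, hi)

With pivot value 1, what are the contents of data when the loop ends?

[1, 5, 9, 6, 16, 8, 14, 4, 3, 17, 21, 18]

lo=0 mid=0 hi=11
18>1: swap(0,11), hi=10 ⇒ [21, 9, 5, 1, 6, 16, 8, 14, 4, 3, 17, 18]
21>1: swap(0,10), hi=9 ⇒ [17, 9, 5, 1, 6, 16, 8, 14, 4, 3, 21, 18]
17>1: swap(0,9), hi=8 ⇒ [3, 9, 5, 1, 6, 16, 8, 14, 4, 17, 21, 18]
3>1: swap(0,8), hi=7 ⇒ [4, 9, 5, 1, 6, 16, 8, 14, 3, 17, 21, 18]
4>1: swap(0,7), hi=6 ⇒ [14, 9, 5, 1, 6, 16, 8, 4, 3, 17, 21, 18]
14>1: swap(0,6), hi=5 ⇒ [8, 9, 5, 1, 6, 16, 14, 4, 3, 17, 21, 18]
8>1: swap(0,5), hi=4 ⇒ [16, 9, 5, 1, 6, 8, 14, 4, 3, 17, 21, 18]
16>1: swap(0,4), hi=3 ⇒ [6, 9, 5, 1, 16, 8, 14, 4, 3, 17, 21, 18]
6>1: swap(0,3), hi=2 ⇒ [1, 9, 5, 6, 16, 8, 14, 4, 3, 17, 21, 18]
1=1: mid=1
9>1: swap(1,2), hi=1 ⇒ [1, 5, 9, 6, 16, 8, 14, 4, 3, 17, 21, 18]
5>1: swap(1,1), hi=0 ⇒ [1, 5, 9, 6, 16, 8, 14, 4, 3, 17, 21, 18]
done. lo=0 hi=0; data=[1, 5, 9, 6, 16, 8, 14, 4, 3, 17, 21, 18]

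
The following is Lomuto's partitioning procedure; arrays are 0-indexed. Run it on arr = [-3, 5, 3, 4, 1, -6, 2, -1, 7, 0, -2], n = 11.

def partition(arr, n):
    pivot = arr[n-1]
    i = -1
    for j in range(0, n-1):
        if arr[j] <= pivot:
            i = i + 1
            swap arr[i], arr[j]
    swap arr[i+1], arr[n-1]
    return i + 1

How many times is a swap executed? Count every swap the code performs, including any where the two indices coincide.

3

pivot = arr[10] = -2; i = -1
j=0: arr[0]=-3 ≤ -2 → i=0, swap arr[0],arr[0] (no change) → [-3, 5, 3, 4, 1, -6, 2, -1, 7, 0, -2]
j=1: arr[1]=5 > -2 → no swap
j=2: arr[2]=3 > -2 → no swap
j=3: arr[3]=4 > -2 → no swap
j=4: arr[4]=1 > -2 → no swap
j=5: arr[5]=-6 ≤ -2 → i=1, swap arr[1],arr[5] → [-3, -6, 3, 4, 1, 5, 2, -1, 7, 0, -2]
j=6: arr[6]=2 > -2 → no swap
j=7: arr[7]=-1 > -2 → no swap
j=8: arr[8]=7 > -2 → no swap
j=9: arr[9]=0 > -2 → no swap
final swap arr[2],arr[10] → [-3, -6, -2, 4, 1, 5, 2, -1, 7, 0, 3]; return 2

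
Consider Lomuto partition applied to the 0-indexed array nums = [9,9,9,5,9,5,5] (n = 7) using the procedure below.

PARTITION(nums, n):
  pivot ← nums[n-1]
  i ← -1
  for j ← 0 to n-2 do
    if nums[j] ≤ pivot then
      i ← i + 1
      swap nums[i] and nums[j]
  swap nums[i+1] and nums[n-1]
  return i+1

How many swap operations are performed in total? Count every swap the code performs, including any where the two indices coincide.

pivot = nums[6] = 5; i = -1
j=0: nums[0]=9 > 5 → no swap
j=1: nums[1]=9 > 5 → no swap
j=2: nums[2]=9 > 5 → no swap
j=3: nums[3]=5 ≤ 5 → i=0, swap nums[0],nums[3] → [5,9,9,9,9,5,5]
j=4: nums[4]=9 > 5 → no swap
j=5: nums[5]=5 ≤ 5 → i=1, swap nums[1],nums[5] → [5,5,9,9,9,9,5]
final swap nums[2],nums[6] → [5,5,5,9,9,9,9]; return 2

3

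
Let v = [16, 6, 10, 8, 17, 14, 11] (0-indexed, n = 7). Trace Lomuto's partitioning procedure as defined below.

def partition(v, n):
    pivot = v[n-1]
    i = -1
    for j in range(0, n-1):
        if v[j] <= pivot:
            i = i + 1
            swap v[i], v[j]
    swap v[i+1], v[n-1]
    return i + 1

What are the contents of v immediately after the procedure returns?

pivot=11, i=-1
j=0: 16>11, skip
j=1: 6≤11, i=0, swap(0,1) ⇒ [6, 16, 10, 8, 17, 14, 11]
j=2: 10≤11, i=1, swap(1,2) ⇒ [6, 10, 16, 8, 17, 14, 11]
j=3: 8≤11, i=2, swap(2,3) ⇒ [6, 10, 8, 16, 17, 14, 11]
j=4: 17>11, skip
j=5: 14>11, skip
swap(3,6) ⇒ [6, 10, 8, 11, 17, 14, 16]; return 3

[6, 10, 8, 11, 17, 14, 16]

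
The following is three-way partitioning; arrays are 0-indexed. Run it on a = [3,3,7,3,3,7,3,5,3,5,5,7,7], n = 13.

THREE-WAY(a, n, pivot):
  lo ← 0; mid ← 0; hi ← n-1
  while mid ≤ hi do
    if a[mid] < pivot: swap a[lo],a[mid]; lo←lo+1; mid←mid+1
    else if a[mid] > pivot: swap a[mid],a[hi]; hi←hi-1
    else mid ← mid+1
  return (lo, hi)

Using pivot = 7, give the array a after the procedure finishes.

[3,3,3,3,3,5,3,5,5,7,7,7,7]

lo=0 mid=0 hi=12
3<7: swap(0,0), lo=1 mid=1 ⇒ [3,3,7,3,3,7,3,5,3,5,5,7,7]
3<7: swap(1,1), lo=2 mid=2 ⇒ [3,3,7,3,3,7,3,5,3,5,5,7,7]
7=7: mid=3
3<7: swap(2,3), lo=3 mid=4 ⇒ [3,3,3,7,3,7,3,5,3,5,5,7,7]
3<7: swap(3,4), lo=4 mid=5 ⇒ [3,3,3,3,7,7,3,5,3,5,5,7,7]
7=7: mid=6
3<7: swap(4,6), lo=5 mid=7 ⇒ [3,3,3,3,3,7,7,5,3,5,5,7,7]
5<7: swap(5,7), lo=6 mid=8 ⇒ [3,3,3,3,3,5,7,7,3,5,5,7,7]
3<7: swap(6,8), lo=7 mid=9 ⇒ [3,3,3,3,3,5,3,7,7,5,5,7,7]
5<7: swap(7,9), lo=8 mid=10 ⇒ [3,3,3,3,3,5,3,5,7,7,5,7,7]
5<7: swap(8,10), lo=9 mid=11 ⇒ [3,3,3,3,3,5,3,5,5,7,7,7,7]
7=7: mid=12
7=7: mid=13
done. lo=9 hi=12; a=[3,3,3,3,3,5,3,5,5,7,7,7,7]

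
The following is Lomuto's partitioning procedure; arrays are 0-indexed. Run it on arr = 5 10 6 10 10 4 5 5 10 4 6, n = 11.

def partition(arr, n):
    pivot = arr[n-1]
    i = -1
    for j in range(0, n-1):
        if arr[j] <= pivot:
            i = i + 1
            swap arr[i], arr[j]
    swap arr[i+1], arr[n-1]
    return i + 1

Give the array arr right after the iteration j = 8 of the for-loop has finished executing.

pivot=6, i=-1
j=0: 5≤6, i=0, swap(0,0) ⇒ 5 10 6 10 10 4 5 5 10 4 6
j=1: 10>6, skip
j=2: 6≤6, i=1, swap(1,2) ⇒ 5 6 10 10 10 4 5 5 10 4 6
j=3: 10>6, skip
j=4: 10>6, skip
j=5: 4≤6, i=2, swap(2,5) ⇒ 5 6 4 10 10 10 5 5 10 4 6
j=6: 5≤6, i=3, swap(3,6) ⇒ 5 6 4 5 10 10 10 5 10 4 6
j=7: 5≤6, i=4, swap(4,7) ⇒ 5 6 4 5 5 10 10 10 10 4 6
j=8: 10>6, skip
(after j=8) arr = 5 6 4 5 5 10 10 10 10 4 6

5 6 4 5 5 10 10 10 10 4 6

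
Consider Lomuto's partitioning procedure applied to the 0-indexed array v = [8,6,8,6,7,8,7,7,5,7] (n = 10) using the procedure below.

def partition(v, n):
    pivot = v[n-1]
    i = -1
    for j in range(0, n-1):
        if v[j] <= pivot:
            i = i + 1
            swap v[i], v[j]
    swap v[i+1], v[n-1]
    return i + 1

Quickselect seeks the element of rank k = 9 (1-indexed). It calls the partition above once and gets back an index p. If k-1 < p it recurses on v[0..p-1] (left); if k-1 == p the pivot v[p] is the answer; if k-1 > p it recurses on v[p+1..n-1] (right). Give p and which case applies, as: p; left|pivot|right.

pivot=7, i=-1
j=0: 8>7, skip
j=1: 6≤7, i=0, swap(0,1) ⇒ [6,8,8,6,7,8,7,7,5,7]
j=2: 8>7, skip
j=3: 6≤7, i=1, swap(1,3) ⇒ [6,6,8,8,7,8,7,7,5,7]
j=4: 7≤7, i=2, swap(2,4) ⇒ [6,6,7,8,8,8,7,7,5,7]
j=5: 8>7, skip
j=6: 7≤7, i=3, swap(3,6) ⇒ [6,6,7,7,8,8,8,7,5,7]
j=7: 7≤7, i=4, swap(4,7) ⇒ [6,6,7,7,7,8,8,8,5,7]
j=8: 5≤7, i=5, swap(5,8) ⇒ [6,6,7,7,7,5,8,8,8,7]
swap(6,9) ⇒ [6,6,7,7,7,5,7,8,8,8]; return 6
p = 6; k-1 = 8 > 6 ⇒ right

6; right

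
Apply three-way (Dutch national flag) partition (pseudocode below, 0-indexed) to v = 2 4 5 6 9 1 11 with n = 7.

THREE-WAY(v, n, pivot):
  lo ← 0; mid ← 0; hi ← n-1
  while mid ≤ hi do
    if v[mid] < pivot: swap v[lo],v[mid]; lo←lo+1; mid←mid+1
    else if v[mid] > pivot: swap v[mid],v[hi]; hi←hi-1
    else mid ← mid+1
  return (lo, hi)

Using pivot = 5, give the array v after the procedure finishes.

pivot = 5; lo=0, mid=0, hi=6
v[mid]=2<5: swap v[0],v[0]; lo=1,mid=1 → 2 4 5 6 9 1 11
v[mid]=4<5: swap v[1],v[1]; lo=2,mid=2 → 2 4 5 6 9 1 11
v[mid]=5=5: mid=3
v[mid]=6>5: swap v[3],v[6]; hi=5 → 2 4 5 11 9 1 6
v[mid]=11>5: swap v[3],v[5]; hi=4 → 2 4 5 1 9 11 6
v[mid]=1<5: swap v[2],v[3]; lo=3,mid=4 → 2 4 1 5 9 11 6
v[mid]=9>5: swap v[4],v[4]; hi=3 → 2 4 1 5 9 11 6
end: lo=3, hi=3; v = 2 4 1 5 9 11 6

2 4 1 5 9 11 6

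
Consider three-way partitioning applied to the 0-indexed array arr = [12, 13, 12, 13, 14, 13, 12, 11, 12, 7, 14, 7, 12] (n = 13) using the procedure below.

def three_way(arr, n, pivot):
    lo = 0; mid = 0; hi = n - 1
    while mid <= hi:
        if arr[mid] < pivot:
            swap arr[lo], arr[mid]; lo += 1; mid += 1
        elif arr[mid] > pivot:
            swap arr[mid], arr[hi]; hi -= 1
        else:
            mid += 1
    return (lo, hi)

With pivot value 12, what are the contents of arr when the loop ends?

[7, 7, 11, 12, 12, 12, 12, 12, 13, 14, 14, 13, 13]

pivot = 12; lo=0, mid=0, hi=12
arr[mid]=12=12: mid=1
arr[mid]=13>12: swap arr[1],arr[12]; hi=11 → [12, 12, 12, 13, 14, 13, 12, 11, 12, 7, 14, 7, 13]
arr[mid]=12=12: mid=2
arr[mid]=12=12: mid=3
arr[mid]=13>12: swap arr[3],arr[11]; hi=10 → [12, 12, 12, 7, 14, 13, 12, 11, 12, 7, 14, 13, 13]
arr[mid]=7<12: swap arr[0],arr[3]; lo=1,mid=4 → [7, 12, 12, 12, 14, 13, 12, 11, 12, 7, 14, 13, 13]
arr[mid]=14>12: swap arr[4],arr[10]; hi=9 → [7, 12, 12, 12, 14, 13, 12, 11, 12, 7, 14, 13, 13]
arr[mid]=14>12: swap arr[4],arr[9]; hi=8 → [7, 12, 12, 12, 7, 13, 12, 11, 12, 14, 14, 13, 13]
arr[mid]=7<12: swap arr[1],arr[4]; lo=2,mid=5 → [7, 7, 12, 12, 12, 13, 12, 11, 12, 14, 14, 13, 13]
arr[mid]=13>12: swap arr[5],arr[8]; hi=7 → [7, 7, 12, 12, 12, 12, 12, 11, 13, 14, 14, 13, 13]
arr[mid]=12=12: mid=6
arr[mid]=12=12: mid=7
arr[mid]=11<12: swap arr[2],arr[7]; lo=3,mid=8 → [7, 7, 11, 12, 12, 12, 12, 12, 13, 14, 14, 13, 13]
end: lo=3, hi=7; arr = [7, 7, 11, 12, 12, 12, 12, 12, 13, 14, 14, 13, 13]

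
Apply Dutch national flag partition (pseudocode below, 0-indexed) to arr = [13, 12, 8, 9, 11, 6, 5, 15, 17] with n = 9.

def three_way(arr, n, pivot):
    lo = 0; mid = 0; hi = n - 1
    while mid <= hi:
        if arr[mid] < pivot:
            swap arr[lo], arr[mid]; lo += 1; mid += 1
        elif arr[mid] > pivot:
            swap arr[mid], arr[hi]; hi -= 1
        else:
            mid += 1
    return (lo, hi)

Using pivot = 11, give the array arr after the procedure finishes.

lo=0 mid=0 hi=8
13>11: swap(0,8), hi=7 ⇒ [17, 12, 8, 9, 11, 6, 5, 15, 13]
17>11: swap(0,7), hi=6 ⇒ [15, 12, 8, 9, 11, 6, 5, 17, 13]
15>11: swap(0,6), hi=5 ⇒ [5, 12, 8, 9, 11, 6, 15, 17, 13]
5<11: swap(0,0), lo=1 mid=1 ⇒ [5, 12, 8, 9, 11, 6, 15, 17, 13]
12>11: swap(1,5), hi=4 ⇒ [5, 6, 8, 9, 11, 12, 15, 17, 13]
6<11: swap(1,1), lo=2 mid=2 ⇒ [5, 6, 8, 9, 11, 12, 15, 17, 13]
8<11: swap(2,2), lo=3 mid=3 ⇒ [5, 6, 8, 9, 11, 12, 15, 17, 13]
9<11: swap(3,3), lo=4 mid=4 ⇒ [5, 6, 8, 9, 11, 12, 15, 17, 13]
11=11: mid=5
done. lo=4 hi=4; arr=[5, 6, 8, 9, 11, 12, 15, 17, 13]

[5, 6, 8, 9, 11, 12, 15, 17, 13]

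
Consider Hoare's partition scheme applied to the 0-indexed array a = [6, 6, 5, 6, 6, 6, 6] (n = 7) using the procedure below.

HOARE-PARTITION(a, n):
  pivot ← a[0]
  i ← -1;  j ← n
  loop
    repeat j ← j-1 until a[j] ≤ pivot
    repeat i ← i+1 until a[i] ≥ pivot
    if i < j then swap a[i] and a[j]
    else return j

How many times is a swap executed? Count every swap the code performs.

pivot=6
j stops at 6 (6), i stops at 0 (6); swap ⇒ [6, 6, 5, 6, 6, 6, 6]
j stops at 5 (6), i stops at 1 (6); swap ⇒ [6, 6, 5, 6, 6, 6, 6]
j stops at 4 (6), i stops at 3 (6); swap ⇒ [6, 6, 5, 6, 6, 6, 6]
j stops at 3, i stops at 4; i≥j ⇒ return 3. a=[6, 6, 5, 6, 6, 6, 6]

3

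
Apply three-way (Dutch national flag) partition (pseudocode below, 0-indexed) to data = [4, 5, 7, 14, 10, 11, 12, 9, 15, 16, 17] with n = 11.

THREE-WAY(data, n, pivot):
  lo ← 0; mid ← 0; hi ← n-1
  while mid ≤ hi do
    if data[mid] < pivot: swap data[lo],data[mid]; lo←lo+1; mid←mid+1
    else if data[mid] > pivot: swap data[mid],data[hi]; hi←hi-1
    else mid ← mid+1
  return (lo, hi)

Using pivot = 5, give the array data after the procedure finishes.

pivot = 5; lo=0, mid=0, hi=10
data[mid]=4<5: swap data[0],data[0]; lo=1,mid=1 → [4, 5, 7, 14, 10, 11, 12, 9, 15, 16, 17]
data[mid]=5=5: mid=2
data[mid]=7>5: swap data[2],data[10]; hi=9 → [4, 5, 17, 14, 10, 11, 12, 9, 15, 16, 7]
data[mid]=17>5: swap data[2],data[9]; hi=8 → [4, 5, 16, 14, 10, 11, 12, 9, 15, 17, 7]
data[mid]=16>5: swap data[2],data[8]; hi=7 → [4, 5, 15, 14, 10, 11, 12, 9, 16, 17, 7]
data[mid]=15>5: swap data[2],data[7]; hi=6 → [4, 5, 9, 14, 10, 11, 12, 15, 16, 17, 7]
data[mid]=9>5: swap data[2],data[6]; hi=5 → [4, 5, 12, 14, 10, 11, 9, 15, 16, 17, 7]
data[mid]=12>5: swap data[2],data[5]; hi=4 → [4, 5, 11, 14, 10, 12, 9, 15, 16, 17, 7]
data[mid]=11>5: swap data[2],data[4]; hi=3 → [4, 5, 10, 14, 11, 12, 9, 15, 16, 17, 7]
data[mid]=10>5: swap data[2],data[3]; hi=2 → [4, 5, 14, 10, 11, 12, 9, 15, 16, 17, 7]
data[mid]=14>5: swap data[2],data[2]; hi=1 → [4, 5, 14, 10, 11, 12, 9, 15, 16, 17, 7]
end: lo=1, hi=1; data = [4, 5, 14, 10, 11, 12, 9, 15, 16, 17, 7]

[4, 5, 14, 10, 11, 12, 9, 15, 16, 17, 7]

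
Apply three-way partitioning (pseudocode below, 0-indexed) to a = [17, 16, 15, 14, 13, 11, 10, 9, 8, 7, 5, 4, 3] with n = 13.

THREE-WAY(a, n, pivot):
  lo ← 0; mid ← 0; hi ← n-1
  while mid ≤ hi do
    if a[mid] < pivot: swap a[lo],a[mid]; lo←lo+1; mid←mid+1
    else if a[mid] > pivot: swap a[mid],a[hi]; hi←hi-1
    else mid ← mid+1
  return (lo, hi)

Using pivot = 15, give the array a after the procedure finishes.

lo=0 mid=0 hi=12
17>15: swap(0,12), hi=11 ⇒ [3, 16, 15, 14, 13, 11, 10, 9, 8, 7, 5, 4, 17]
3<15: swap(0,0), lo=1 mid=1 ⇒ [3, 16, 15, 14, 13, 11, 10, 9, 8, 7, 5, 4, 17]
16>15: swap(1,11), hi=10 ⇒ [3, 4, 15, 14, 13, 11, 10, 9, 8, 7, 5, 16, 17]
4<15: swap(1,1), lo=2 mid=2 ⇒ [3, 4, 15, 14, 13, 11, 10, 9, 8, 7, 5, 16, 17]
15=15: mid=3
14<15: swap(2,3), lo=3 mid=4 ⇒ [3, 4, 14, 15, 13, 11, 10, 9, 8, 7, 5, 16, 17]
13<15: swap(3,4), lo=4 mid=5 ⇒ [3, 4, 14, 13, 15, 11, 10, 9, 8, 7, 5, 16, 17]
11<15: swap(4,5), lo=5 mid=6 ⇒ [3, 4, 14, 13, 11, 15, 10, 9, 8, 7, 5, 16, 17]
10<15: swap(5,6), lo=6 mid=7 ⇒ [3, 4, 14, 13, 11, 10, 15, 9, 8, 7, 5, 16, 17]
9<15: swap(6,7), lo=7 mid=8 ⇒ [3, 4, 14, 13, 11, 10, 9, 15, 8, 7, 5, 16, 17]
8<15: swap(7,8), lo=8 mid=9 ⇒ [3, 4, 14, 13, 11, 10, 9, 8, 15, 7, 5, 16, 17]
7<15: swap(8,9), lo=9 mid=10 ⇒ [3, 4, 14, 13, 11, 10, 9, 8, 7, 15, 5, 16, 17]
5<15: swap(9,10), lo=10 mid=11 ⇒ [3, 4, 14, 13, 11, 10, 9, 8, 7, 5, 15, 16, 17]
done. lo=10 hi=10; a=[3, 4, 14, 13, 11, 10, 9, 8, 7, 5, 15, 16, 17]

[3, 4, 14, 13, 11, 10, 9, 8, 7, 5, 15, 16, 17]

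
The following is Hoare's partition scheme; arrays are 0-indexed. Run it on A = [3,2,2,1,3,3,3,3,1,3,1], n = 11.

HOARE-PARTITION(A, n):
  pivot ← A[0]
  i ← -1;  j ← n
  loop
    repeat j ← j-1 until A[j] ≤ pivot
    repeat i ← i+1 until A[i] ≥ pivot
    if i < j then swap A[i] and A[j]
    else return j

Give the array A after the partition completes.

[1,2,2,1,3,1,3,3,3,3,3]

pivot=3
j stops at 10 (1), i stops at 0 (3); swap ⇒ [1,2,2,1,3,3,3,3,1,3,3]
j stops at 9 (3), i stops at 4 (3); swap ⇒ [1,2,2,1,3,3,3,3,1,3,3]
j stops at 8 (1), i stops at 5 (3); swap ⇒ [1,2,2,1,3,1,3,3,3,3,3]
j stops at 7 (3), i stops at 6 (3); swap ⇒ [1,2,2,1,3,1,3,3,3,3,3]
j stops at 6, i stops at 7; i≥j ⇒ return 6. A=[1,2,2,1,3,1,3,3,3,3,3]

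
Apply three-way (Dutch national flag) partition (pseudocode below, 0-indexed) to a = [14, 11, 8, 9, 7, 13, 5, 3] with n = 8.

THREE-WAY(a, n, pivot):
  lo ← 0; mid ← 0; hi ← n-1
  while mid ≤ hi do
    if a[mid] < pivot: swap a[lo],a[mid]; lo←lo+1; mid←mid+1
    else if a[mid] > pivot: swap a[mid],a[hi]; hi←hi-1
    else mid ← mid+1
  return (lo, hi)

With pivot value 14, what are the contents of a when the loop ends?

[11, 8, 9, 7, 13, 5, 3, 14]

lo=0 mid=0 hi=7
14=14: mid=1
11<14: swap(0,1), lo=1 mid=2 ⇒ [11, 14, 8, 9, 7, 13, 5, 3]
8<14: swap(1,2), lo=2 mid=3 ⇒ [11, 8, 14, 9, 7, 13, 5, 3]
9<14: swap(2,3), lo=3 mid=4 ⇒ [11, 8, 9, 14, 7, 13, 5, 3]
7<14: swap(3,4), lo=4 mid=5 ⇒ [11, 8, 9, 7, 14, 13, 5, 3]
13<14: swap(4,5), lo=5 mid=6 ⇒ [11, 8, 9, 7, 13, 14, 5, 3]
5<14: swap(5,6), lo=6 mid=7 ⇒ [11, 8, 9, 7, 13, 5, 14, 3]
3<14: swap(6,7), lo=7 mid=8 ⇒ [11, 8, 9, 7, 13, 5, 3, 14]
done. lo=7 hi=7; a=[11, 8, 9, 7, 13, 5, 3, 14]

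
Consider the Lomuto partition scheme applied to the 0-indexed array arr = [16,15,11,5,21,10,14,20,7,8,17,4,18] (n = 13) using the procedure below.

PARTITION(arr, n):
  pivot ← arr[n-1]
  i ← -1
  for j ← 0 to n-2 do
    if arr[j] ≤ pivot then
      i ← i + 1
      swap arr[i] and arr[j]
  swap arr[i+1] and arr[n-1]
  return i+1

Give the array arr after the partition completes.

pivot = arr[12] = 18; i = -1
j=0: arr[0]=16 ≤ 18 → i=0, swap arr[0],arr[0] (no change) → [16,15,11,5,21,10,14,20,7,8,17,4,18]
j=1: arr[1]=15 ≤ 18 → i=1, swap arr[1],arr[1] (no change) → [16,15,11,5,21,10,14,20,7,8,17,4,18]
j=2: arr[2]=11 ≤ 18 → i=2, swap arr[2],arr[2] (no change) → [16,15,11,5,21,10,14,20,7,8,17,4,18]
j=3: arr[3]=5 ≤ 18 → i=3, swap arr[3],arr[3] (no change) → [16,15,11,5,21,10,14,20,7,8,17,4,18]
j=4: arr[4]=21 > 18 → no swap
j=5: arr[5]=10 ≤ 18 → i=4, swap arr[4],arr[5] → [16,15,11,5,10,21,14,20,7,8,17,4,18]
j=6: arr[6]=14 ≤ 18 → i=5, swap arr[5],arr[6] → [16,15,11,5,10,14,21,20,7,8,17,4,18]
j=7: arr[7]=20 > 18 → no swap
j=8: arr[8]=7 ≤ 18 → i=6, swap arr[6],arr[8] → [16,15,11,5,10,14,7,20,21,8,17,4,18]
j=9: arr[9]=8 ≤ 18 → i=7, swap arr[7],arr[9] → [16,15,11,5,10,14,7,8,21,20,17,4,18]
j=10: arr[10]=17 ≤ 18 → i=8, swap arr[8],arr[10] → [16,15,11,5,10,14,7,8,17,20,21,4,18]
j=11: arr[11]=4 ≤ 18 → i=9, swap arr[9],arr[11] → [16,15,11,5,10,14,7,8,17,4,21,20,18]
final swap arr[10],arr[12] → [16,15,11,5,10,14,7,8,17,4,18,20,21]; return 10

[16,15,11,5,10,14,7,8,17,4,18,20,21]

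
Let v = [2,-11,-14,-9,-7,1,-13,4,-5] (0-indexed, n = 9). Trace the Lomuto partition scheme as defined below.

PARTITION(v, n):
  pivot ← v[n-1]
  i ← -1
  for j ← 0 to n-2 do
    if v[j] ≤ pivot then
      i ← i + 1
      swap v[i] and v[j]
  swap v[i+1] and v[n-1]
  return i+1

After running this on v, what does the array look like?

pivot=-5, i=-1
j=0: 2>-5, skip
j=1: -11≤-5, i=0, swap(0,1) ⇒ [-11,2,-14,-9,-7,1,-13,4,-5]
j=2: -14≤-5, i=1, swap(1,2) ⇒ [-11,-14,2,-9,-7,1,-13,4,-5]
j=3: -9≤-5, i=2, swap(2,3) ⇒ [-11,-14,-9,2,-7,1,-13,4,-5]
j=4: -7≤-5, i=3, swap(3,4) ⇒ [-11,-14,-9,-7,2,1,-13,4,-5]
j=5: 1>-5, skip
j=6: -13≤-5, i=4, swap(4,6) ⇒ [-11,-14,-9,-7,-13,1,2,4,-5]
j=7: 4>-5, skip
swap(5,8) ⇒ [-11,-14,-9,-7,-13,-5,2,4,1]; return 5

[-11,-14,-9,-7,-13,-5,2,4,1]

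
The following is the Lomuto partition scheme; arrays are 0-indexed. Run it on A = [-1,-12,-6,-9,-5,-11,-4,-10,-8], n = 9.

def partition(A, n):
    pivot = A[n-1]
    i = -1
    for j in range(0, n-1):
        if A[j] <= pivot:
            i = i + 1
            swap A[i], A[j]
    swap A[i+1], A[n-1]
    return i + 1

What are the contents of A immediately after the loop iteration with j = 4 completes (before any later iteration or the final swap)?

[-12,-9,-6,-1,-5,-11,-4,-10,-8]

pivot=-8, i=-1
j=0: -1>-8, skip
j=1: -12≤-8, i=0, swap(0,1) ⇒ [-12,-1,-6,-9,-5,-11,-4,-10,-8]
j=2: -6>-8, skip
j=3: -9≤-8, i=1, swap(1,3) ⇒ [-12,-9,-6,-1,-5,-11,-4,-10,-8]
j=4: -5>-8, skip
(after j=4) A = [-12,-9,-6,-1,-5,-11,-4,-10,-8]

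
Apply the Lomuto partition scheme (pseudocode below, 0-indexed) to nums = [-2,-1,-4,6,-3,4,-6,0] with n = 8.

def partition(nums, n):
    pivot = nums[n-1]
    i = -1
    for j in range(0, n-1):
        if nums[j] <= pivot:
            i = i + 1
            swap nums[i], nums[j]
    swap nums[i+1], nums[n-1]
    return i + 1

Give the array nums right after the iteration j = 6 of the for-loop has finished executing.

[-2,-1,-4,-3,-6,4,6,0]

pivot = nums[7] = 0; i = -1
j=0: nums[0]=-2 ≤ 0 → i=0, swap nums[0],nums[0] (no change) → [-2,-1,-4,6,-3,4,-6,0]
j=1: nums[1]=-1 ≤ 0 → i=1, swap nums[1],nums[1] (no change) → [-2,-1,-4,6,-3,4,-6,0]
j=2: nums[2]=-4 ≤ 0 → i=2, swap nums[2],nums[2] (no change) → [-2,-1,-4,6,-3,4,-6,0]
j=3: nums[3]=6 > 0 → no swap
j=4: nums[4]=-3 ≤ 0 → i=3, swap nums[3],nums[4] → [-2,-1,-4,-3,6,4,-6,0]
j=5: nums[5]=4 > 0 → no swap
j=6: nums[6]=-6 ≤ 0 → i=4, swap nums[4],nums[6] → [-2,-1,-4,-3,-6,4,6,0]
(after j=6) nums = [-2,-1,-4,-3,-6,4,6,0]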